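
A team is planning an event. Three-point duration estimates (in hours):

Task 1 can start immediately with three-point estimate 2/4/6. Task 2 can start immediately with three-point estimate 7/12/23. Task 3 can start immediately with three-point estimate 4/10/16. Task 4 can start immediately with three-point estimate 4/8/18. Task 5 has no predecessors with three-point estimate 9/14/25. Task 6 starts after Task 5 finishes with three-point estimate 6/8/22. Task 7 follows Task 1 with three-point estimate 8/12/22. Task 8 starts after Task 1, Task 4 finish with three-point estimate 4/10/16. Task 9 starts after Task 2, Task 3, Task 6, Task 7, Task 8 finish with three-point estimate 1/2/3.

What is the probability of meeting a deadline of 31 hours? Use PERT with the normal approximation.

0.855

te_Task 1 = (2 + 4·4 + 6)/6 = 24/6 = 4; σ²_Task 1 = ((6−2)/6)² = 0.444
te_Task 2 = (7 + 4·12 + 23)/6 = 78/6 = 13; σ²_Task 2 = ((23−7)/6)² = 7.111
te_Task 3 = (4 + 4·10 + 16)/6 = 60/6 = 10; σ²_Task 3 = ((16−4)/6)² = 4.000
te_Task 4 = (4 + 4·8 + 18)/6 = 54/6 = 9; σ²_Task 4 = ((18−4)/6)² = 5.444
te_Task 5 = (9 + 4·14 + 25)/6 = 90/6 = 15; σ²_Task 5 = ((25−9)/6)² = 7.111
te_Task 6 = (6 + 4·8 + 22)/6 = 60/6 = 10; σ²_Task 6 = ((22−6)/6)² = 7.111
te_Task 7 = (8 + 4·12 + 22)/6 = 78/6 = 13; σ²_Task 7 = ((22−8)/6)² = 5.444
te_Task 8 = (4 + 4·10 + 16)/6 = 60/6 = 10; σ²_Task 8 = ((16−4)/6)² = 4.000
te_Task 9 = (1 + 4·2 + 3)/6 = 12/6 = 2; σ²_Task 9 = ((3−1)/6)² = 0.111

Forward pass:
ES_Task 1 = 0; EF_Task 1 = 4
ES_Task 2 = 0; EF_Task 2 = 13
ES_Task 3 = 0; EF_Task 3 = 10
ES_Task 4 = 0; EF_Task 4 = 9
ES_Task 5 = 0; EF_Task 5 = 15
ES_Task 6 = 15; EF_Task 6 = 15+10 = 25
ES_Task 7 = 4; EF_Task 7 = 4+13 = 17
ES_Task 8 = max(EF_Task 1=4, EF_Task 4=9) = 9; EF_Task 8 = 9+10 = 19
ES_Task 9 = max(EF_Task 2=13, EF_Task 3=10, EF_Task 6=25, EF_Task 7=17, EF_Task 8=19) = 25; EF_Task 9 = 25+2 = 27
Expected project duration μ = 27 hours. Critical path: Task 5 → Task 6 → Task 9.

Variance along critical path = 7.111 + 7.111 + 0.111 = 14.333; σ = √14.333 = 3.786 hours.
Z = (31 − 27) / 3.786 = 1.057
P(T ≤ 31) = Φ(1.057) ≈ 0.855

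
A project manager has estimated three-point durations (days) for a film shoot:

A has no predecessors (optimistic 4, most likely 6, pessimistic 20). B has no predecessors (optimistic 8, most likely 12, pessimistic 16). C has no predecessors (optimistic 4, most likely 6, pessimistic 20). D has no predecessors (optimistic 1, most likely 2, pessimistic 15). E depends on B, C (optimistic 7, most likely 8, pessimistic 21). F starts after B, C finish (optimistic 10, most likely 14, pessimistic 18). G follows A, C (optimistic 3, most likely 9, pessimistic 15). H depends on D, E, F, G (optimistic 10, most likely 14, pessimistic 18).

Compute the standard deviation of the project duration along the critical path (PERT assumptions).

2.31 days

te_A = (4 + 4·6 + 20)/6 = 48/6 = 8; σ²_A = ((20−4)/6)² = 7.111
te_B = (8 + 4·12 + 16)/6 = 72/6 = 12; σ²_B = ((16−8)/6)² = 1.778
te_C = (4 + 4·6 + 20)/6 = 48/6 = 8; σ²_C = ((20−4)/6)² = 7.111
te_D = (1 + 4·2 + 15)/6 = 24/6 = 4; σ²_D = ((15−1)/6)² = 5.444
te_E = (7 + 4·8 + 21)/6 = 60/6 = 10; σ²_E = ((21−7)/6)² = 5.444
te_F = (10 + 4·14 + 18)/6 = 84/6 = 14; σ²_F = ((18−10)/6)² = 1.778
te_G = (3 + 4·9 + 15)/6 = 54/6 = 9; σ²_G = ((15−3)/6)² = 4.000
te_H = (10 + 4·14 + 18)/6 = 84/6 = 14; σ²_H = ((18−10)/6)² = 1.778

Forward pass:
ES_A = 0; EF_A = 8
ES_B = 0; EF_B = 12
ES_C = 0; EF_C = 8
ES_D = 0; EF_D = 4
ES_E = max(EF_B=12, EF_C=8) = 12; EF_E = 12+10 = 22
ES_F = max(EF_B=12, EF_C=8) = 12; EF_F = 12+14 = 26
ES_G = max(EF_A=8, EF_C=8) = 8; EF_G = 8+9 = 17
ES_H = max(EF_D=4, EF_E=22, EF_F=26, EF_G=17) = 26; EF_H = 26+14 = 40
Expected project duration μ = 40 days. Critical path: B → F → H.

Variance along critical path = 1.778 + 1.778 + 1.778 = 5.333
σ = √5.333 = 2.309 days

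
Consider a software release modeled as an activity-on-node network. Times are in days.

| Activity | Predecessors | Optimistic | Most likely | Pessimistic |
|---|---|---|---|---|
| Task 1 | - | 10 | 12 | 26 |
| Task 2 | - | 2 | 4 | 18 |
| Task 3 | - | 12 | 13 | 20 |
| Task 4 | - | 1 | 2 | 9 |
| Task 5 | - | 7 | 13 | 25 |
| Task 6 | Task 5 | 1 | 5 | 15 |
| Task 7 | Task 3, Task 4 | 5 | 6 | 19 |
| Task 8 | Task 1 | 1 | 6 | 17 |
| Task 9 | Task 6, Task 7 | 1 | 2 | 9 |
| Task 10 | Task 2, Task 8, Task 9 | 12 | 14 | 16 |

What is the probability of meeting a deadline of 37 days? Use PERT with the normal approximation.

0.258

te_Task 1 = (10 + 4·12 + 26)/6 = 84/6 = 14; σ²_Task 1 = ((26−10)/6)² = 7.111
te_Task 2 = (2 + 4·4 + 18)/6 = 36/6 = 6; σ²_Task 2 = ((18−2)/6)² = 7.111
te_Task 3 = (12 + 4·13 + 20)/6 = 84/6 = 14; σ²_Task 3 = ((20−12)/6)² = 1.778
te_Task 4 = (1 + 4·2 + 9)/6 = 18/6 = 3; σ²_Task 4 = ((9−1)/6)² = 1.778
te_Task 5 = (7 + 4·13 + 25)/6 = 84/6 = 14; σ²_Task 5 = ((25−7)/6)² = 9.000
te_Task 6 = (1 + 4·5 + 15)/6 = 36/6 = 6; σ²_Task 6 = ((15−1)/6)² = 5.444
te_Task 7 = (5 + 4·6 + 19)/6 = 48/6 = 8; σ²_Task 7 = ((19−5)/6)² = 5.444
te_Task 8 = (1 + 4·6 + 17)/6 = 42/6 = 7; σ²_Task 8 = ((17−1)/6)² = 7.111
te_Task 9 = (1 + 4·2 + 9)/6 = 18/6 = 3; σ²_Task 9 = ((9−1)/6)² = 1.778
te_Task 10 = (12 + 4·14 + 16)/6 = 84/6 = 14; σ²_Task 10 = ((16−12)/6)² = 0.444

Forward pass:
ES_Task 1 = 0; EF_Task 1 = 14
ES_Task 2 = 0; EF_Task 2 = 6
ES_Task 3 = 0; EF_Task 3 = 14
ES_Task 4 = 0; EF_Task 4 = 3
ES_Task 5 = 0; EF_Task 5 = 14
ES_Task 6 = 14; EF_Task 6 = 14+6 = 20
ES_Task 7 = max(EF_Task 3=14, EF_Task 4=3) = 14; EF_Task 7 = 14+8 = 22
ES_Task 8 = 14; EF_Task 8 = 14+7 = 21
ES_Task 9 = max(EF_Task 6=20, EF_Task 7=22) = 22; EF_Task 9 = 22+3 = 25
ES_Task 10 = max(EF_Task 2=6, EF_Task 8=21, EF_Task 9=25) = 25; EF_Task 10 = 25+14 = 39
Expected project duration μ = 39 days. Critical path: Task 3 → Task 7 → Task 9 → Task 10.

Variance along critical path = 1.778 + 5.444 + 1.778 + 0.444 = 9.444; σ = √9.444 = 3.073 days.
Z = (37 − 39) / 3.073 = -0.651
P(T ≤ 37) = Φ(-0.651) ≈ 0.258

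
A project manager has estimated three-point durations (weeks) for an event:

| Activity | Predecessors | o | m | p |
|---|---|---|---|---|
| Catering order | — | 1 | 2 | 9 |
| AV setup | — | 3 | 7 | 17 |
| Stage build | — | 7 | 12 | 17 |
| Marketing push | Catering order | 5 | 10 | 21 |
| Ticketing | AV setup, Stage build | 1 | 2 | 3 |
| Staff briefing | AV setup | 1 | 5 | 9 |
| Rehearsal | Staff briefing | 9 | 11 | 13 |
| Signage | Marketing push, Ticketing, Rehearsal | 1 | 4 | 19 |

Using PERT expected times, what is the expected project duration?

30 weeks

te_Catering order = (1 + 4·2 + 9)/6 = 18/6 = 3
te_AV setup = (3 + 4·7 + 17)/6 = 48/6 = 8
te_Stage build = (7 + 4·12 + 17)/6 = 72/6 = 12
te_Marketing push = (5 + 4·10 + 21)/6 = 66/6 = 11
te_Ticketing = (1 + 4·2 + 3)/6 = 12/6 = 2
te_Staff briefing = (1 + 4·5 + 9)/6 = 30/6 = 5
te_Rehearsal = (9 + 4·11 + 13)/6 = 66/6 = 11
te_Signage = (1 + 4·4 + 19)/6 = 36/6 = 6

Forward pass:
ES_Catering order = 0; EF_Catering order = 3
ES_AV setup = 0; EF_AV setup = 8
ES_Stage build = 0; EF_Stage build = 12
ES_Marketing push = 3; EF_Marketing push = 3+11 = 14
ES_Ticketing = max(EF_AV setup=8, EF_Stage build=12) = 12; EF_Ticketing = 12+2 = 14
ES_Staff briefing = 8; EF_Staff briefing = 8+5 = 13
ES_Rehearsal = 13; EF_Rehearsal = 13+11 = 24
ES_Signage = max(EF_Marketing push=14, EF_Ticketing=14, EF_Rehearsal=24) = 24; EF_Signage = 24+6 = 30
Expected project duration μ = 30 weeks. Critical path: AV setup → Staff briefing → Rehearsal → Signage.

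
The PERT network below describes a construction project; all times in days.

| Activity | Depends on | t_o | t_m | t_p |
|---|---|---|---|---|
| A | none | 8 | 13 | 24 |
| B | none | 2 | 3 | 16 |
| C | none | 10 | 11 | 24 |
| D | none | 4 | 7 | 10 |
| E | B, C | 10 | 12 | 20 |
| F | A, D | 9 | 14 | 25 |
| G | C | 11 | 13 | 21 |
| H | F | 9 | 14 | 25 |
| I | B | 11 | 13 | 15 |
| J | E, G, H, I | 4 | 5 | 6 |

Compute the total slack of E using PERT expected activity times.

18 days

te_A = (8 + 4·13 + 24)/6 = 84/6 = 14
te_B = (2 + 4·3 + 16)/6 = 30/6 = 5
te_C = (10 + 4·11 + 24)/6 = 78/6 = 13
te_D = (4 + 4·7 + 10)/6 = 42/6 = 7
te_E = (10 + 4·12 + 20)/6 = 78/6 = 13
te_F = (9 + 4·14 + 25)/6 = 90/6 = 15
te_G = (11 + 4·13 + 21)/6 = 84/6 = 14
te_H = (9 + 4·14 + 25)/6 = 90/6 = 15
te_I = (11 + 4·13 + 15)/6 = 78/6 = 13
te_J = (4 + 4·5 + 6)/6 = 30/6 = 5

Forward pass:
ES_A = 0; EF_A = 14
ES_B = 0; EF_B = 5
ES_C = 0; EF_C = 13
ES_D = 0; EF_D = 7
ES_E = max(EF_B=5, EF_C=13) = 13; EF_E = 13+13 = 26
ES_F = max(EF_A=14, EF_D=7) = 14; EF_F = 14+15 = 29
ES_G = 13; EF_G = 13+14 = 27
ES_H = 29; EF_H = 29+15 = 44
ES_I = 5; EF_I = 5+13 = 18
ES_J = max(EF_E=26, EF_G=27, EF_H=44, EF_I=18) = 44; EF_J = 44+5 = 49
Expected project duration μ = 49 days. Critical path: A → F → H → J.

Backward pass:
LF_J = 49; LS_J = 49−5 = 44
LF_I = LS_J = 44; LS_I = 44−13 = 31
LF_H = LS_J = 44; LS_H = 44−15 = 29
LF_G = LS_J = 44; LS_G = 44−14 = 30
LF_F = LS_H = 29; LS_F = 29−15 = 14
LF_E = LS_J = 44; LS_E = 44−13 = 31
LF_D = LS_F = 14; LS_D = 14−7 = 7
LF_C = min(LS_E=31, LS_G=30) = 30; LS_C = 30−13 = 17
LF_B = min(LS_E=31, LS_I=31) = 31; LS_B = 31−5 = 26
LF_A = LS_F = 14; LS_A = 14−14 = 0
Slack_E = LS_E − ES_E = 31 − 13 = 18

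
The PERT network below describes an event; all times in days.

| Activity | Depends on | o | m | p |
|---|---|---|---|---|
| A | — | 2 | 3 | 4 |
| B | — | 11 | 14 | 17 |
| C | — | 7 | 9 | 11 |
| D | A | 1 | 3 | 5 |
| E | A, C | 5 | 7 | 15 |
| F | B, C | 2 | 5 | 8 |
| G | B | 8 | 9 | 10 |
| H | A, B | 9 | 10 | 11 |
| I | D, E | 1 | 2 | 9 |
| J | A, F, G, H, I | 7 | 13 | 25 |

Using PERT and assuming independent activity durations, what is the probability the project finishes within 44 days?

0.970

te_A = (2 + 4·3 + 4)/6 = 18/6 = 3; σ²_A = ((4−2)/6)² = 0.111
te_B = (11 + 4·14 + 17)/6 = 84/6 = 14; σ²_B = ((17−11)/6)² = 1.000
te_C = (7 + 4·9 + 11)/6 = 54/6 = 9; σ²_C = ((11−7)/6)² = 0.444
te_D = (1 + 4·3 + 5)/6 = 18/6 = 3; σ²_D = ((5−1)/6)² = 0.444
te_E = (5 + 4·7 + 15)/6 = 48/6 = 8; σ²_E = ((15−5)/6)² = 2.778
te_F = (2 + 4·5 + 8)/6 = 30/6 = 5; σ²_F = ((8−2)/6)² = 1.000
te_G = (8 + 4·9 + 10)/6 = 54/6 = 9; σ²_G = ((10−8)/6)² = 0.111
te_H = (9 + 4·10 + 11)/6 = 60/6 = 10; σ²_H = ((11−9)/6)² = 0.111
te_I = (1 + 4·2 + 9)/6 = 18/6 = 3; σ²_I = ((9−1)/6)² = 1.778
te_J = (7 + 4·13 + 25)/6 = 84/6 = 14; σ²_J = ((25−7)/6)² = 9.000

Forward pass:
ES_A = 0; EF_A = 3
ES_B = 0; EF_B = 14
ES_C = 0; EF_C = 9
ES_D = 3; EF_D = 3+3 = 6
ES_E = max(EF_A=3, EF_C=9) = 9; EF_E = 9+8 = 17
ES_F = max(EF_B=14, EF_C=9) = 14; EF_F = 14+5 = 19
ES_G = 14; EF_G = 14+9 = 23
ES_H = max(EF_A=3, EF_B=14) = 14; EF_H = 14+10 = 24
ES_I = max(EF_D=6, EF_E=17) = 17; EF_I = 17+3 = 20
ES_J = max(EF_A=3, EF_F=19, EF_G=23, EF_H=24, EF_I=20) = 24; EF_J = 24+14 = 38
Expected project duration μ = 38 days. Critical path: B → H → J.

Variance along critical path = 1.000 + 0.111 + 9.000 = 10.111; σ = √10.111 = 3.180 days.
Z = (44 − 38) / 3.180 = 1.887
P(T ≤ 44) = Φ(1.887) ≈ 0.970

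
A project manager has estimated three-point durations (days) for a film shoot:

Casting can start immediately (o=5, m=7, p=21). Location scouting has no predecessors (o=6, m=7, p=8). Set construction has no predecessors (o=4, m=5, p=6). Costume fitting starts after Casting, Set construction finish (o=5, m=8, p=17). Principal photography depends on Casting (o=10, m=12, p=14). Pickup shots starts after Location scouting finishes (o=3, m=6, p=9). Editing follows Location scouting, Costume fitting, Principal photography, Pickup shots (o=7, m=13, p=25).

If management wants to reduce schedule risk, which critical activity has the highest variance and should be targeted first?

Editing

te_Casting = (5 + 4·7 + 21)/6 = 54/6 = 9; σ²_Casting = ((21−5)/6)² = 7.111
te_Location scouting = (6 + 4·7 + 8)/6 = 42/6 = 7; σ²_Location scouting = ((8−6)/6)² = 0.111
te_Set construction = (4 + 4·5 + 6)/6 = 30/6 = 5; σ²_Set construction = ((6−4)/6)² = 0.111
te_Costume fitting = (5 + 4·8 + 17)/6 = 54/6 = 9; σ²_Costume fitting = ((17−5)/6)² = 4.000
te_Principal photography = (10 + 4·12 + 14)/6 = 72/6 = 12; σ²_Principal photography = ((14−10)/6)² = 0.444
te_Pickup shots = (3 + 4·6 + 9)/6 = 36/6 = 6; σ²_Pickup shots = ((9−3)/6)² = 1.000
te_Editing = (7 + 4·13 + 25)/6 = 84/6 = 14; σ²_Editing = ((25−7)/6)² = 9.000

Forward pass:
ES_Casting = 0; EF_Casting = 9
ES_Location scouting = 0; EF_Location scouting = 7
ES_Set construction = 0; EF_Set construction = 5
ES_Costume fitting = max(EF_Casting=9, EF_Set construction=5) = 9; EF_Costume fitting = 9+9 = 18
ES_Principal photography = 9; EF_Principal photography = 9+12 = 21
ES_Pickup shots = 7; EF_Pickup shots = 7+6 = 13
ES_Editing = max(EF_Location scouting=7, EF_Costume fitting=18, EF_Principal photography=21, EF_Pickup shots=13) = 21; EF_Editing = 21+14 = 35
Expected project duration μ = 35 days. Critical path: Casting → Principal photography → Editing.

Variances on critical path: σ²_Casting=7.111, σ²_Principal photography=0.444, σ²_Editing=9.000.
Largest is σ²_Editing = 9.000.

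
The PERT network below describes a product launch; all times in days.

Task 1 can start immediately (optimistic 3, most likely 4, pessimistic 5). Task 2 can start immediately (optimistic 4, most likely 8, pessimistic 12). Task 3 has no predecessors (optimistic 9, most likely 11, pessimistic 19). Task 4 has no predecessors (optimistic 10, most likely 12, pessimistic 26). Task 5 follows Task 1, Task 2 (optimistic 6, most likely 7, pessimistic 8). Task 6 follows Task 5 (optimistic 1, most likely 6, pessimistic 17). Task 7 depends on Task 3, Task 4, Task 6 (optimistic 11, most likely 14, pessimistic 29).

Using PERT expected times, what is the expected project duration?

te_Task 1 = (3 + 4·4 + 5)/6 = 24/6 = 4
te_Task 2 = (4 + 4·8 + 12)/6 = 48/6 = 8
te_Task 3 = (9 + 4·11 + 19)/6 = 72/6 = 12
te_Task 4 = (10 + 4·12 + 26)/6 = 84/6 = 14
te_Task 5 = (6 + 4·7 + 8)/6 = 42/6 = 7
te_Task 6 = (1 + 4·6 + 17)/6 = 42/6 = 7
te_Task 7 = (11 + 4·14 + 29)/6 = 96/6 = 16

Forward pass:
ES_Task 1 = 0; EF_Task 1 = 4
ES_Task 2 = 0; EF_Task 2 = 8
ES_Task 3 = 0; EF_Task 3 = 12
ES_Task 4 = 0; EF_Task 4 = 14
ES_Task 5 = max(EF_Task 1=4, EF_Task 2=8) = 8; EF_Task 5 = 8+7 = 15
ES_Task 6 = 15; EF_Task 6 = 15+7 = 22
ES_Task 7 = max(EF_Task 3=12, EF_Task 4=14, EF_Task 6=22) = 22; EF_Task 7 = 22+16 = 38
Expected project duration μ = 38 days. Critical path: Task 2 → Task 5 → Task 6 → Task 7.

38 days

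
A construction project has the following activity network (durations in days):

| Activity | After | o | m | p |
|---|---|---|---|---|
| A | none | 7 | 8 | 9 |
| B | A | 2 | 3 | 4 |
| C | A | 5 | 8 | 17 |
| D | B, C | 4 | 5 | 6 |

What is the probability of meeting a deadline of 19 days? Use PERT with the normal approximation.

0.072

te_A = (7 + 4·8 + 9)/6 = 48/6 = 8; σ²_A = ((9−7)/6)² = 0.111
te_B = (2 + 4·3 + 4)/6 = 18/6 = 3; σ²_B = ((4−2)/6)² = 0.111
te_C = (5 + 4·8 + 17)/6 = 54/6 = 9; σ²_C = ((17−5)/6)² = 4.000
te_D = (4 + 4·5 + 6)/6 = 30/6 = 5; σ²_D = ((6−4)/6)² = 0.111

Forward pass:
ES_A = 0; EF_A = 8
ES_B = 8; EF_B = 8+3 = 11
ES_C = 8; EF_C = 8+9 = 17
ES_D = max(EF_B=11, EF_C=17) = 17; EF_D = 17+5 = 22
Expected project duration μ = 22 days. Critical path: A → C → D.

Variance along critical path = 0.111 + 4.000 + 0.111 = 4.222; σ = √4.222 = 2.055 days.
Z = (19 − 22) / 2.055 = -1.460
P(T ≤ 19) = Φ(-1.460) ≈ 0.072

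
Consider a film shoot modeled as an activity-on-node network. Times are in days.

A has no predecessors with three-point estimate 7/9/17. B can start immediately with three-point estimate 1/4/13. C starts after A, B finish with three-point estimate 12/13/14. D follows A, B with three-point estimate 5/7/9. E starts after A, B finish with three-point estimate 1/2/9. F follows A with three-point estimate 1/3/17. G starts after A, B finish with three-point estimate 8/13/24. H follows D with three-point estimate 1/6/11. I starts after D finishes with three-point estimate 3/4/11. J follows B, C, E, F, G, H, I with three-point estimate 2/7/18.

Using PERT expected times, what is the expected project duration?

32 days

te_A = (7 + 4·9 + 17)/6 = 60/6 = 10
te_B = (1 + 4·4 + 13)/6 = 30/6 = 5
te_C = (12 + 4·13 + 14)/6 = 78/6 = 13
te_D = (5 + 4·7 + 9)/6 = 42/6 = 7
te_E = (1 + 4·2 + 9)/6 = 18/6 = 3
te_F = (1 + 4·3 + 17)/6 = 30/6 = 5
te_G = (8 + 4·13 + 24)/6 = 84/6 = 14
te_H = (1 + 4·6 + 11)/6 = 36/6 = 6
te_I = (3 + 4·4 + 11)/6 = 30/6 = 5
te_J = (2 + 4·7 + 18)/6 = 48/6 = 8

Forward pass:
ES_A = 0; EF_A = 10
ES_B = 0; EF_B = 5
ES_C = max(EF_A=10, EF_B=5) = 10; EF_C = 10+13 = 23
ES_D = max(EF_A=10, EF_B=5) = 10; EF_D = 10+7 = 17
ES_E = max(EF_A=10, EF_B=5) = 10; EF_E = 10+3 = 13
ES_F = 10; EF_F = 10+5 = 15
ES_G = max(EF_A=10, EF_B=5) = 10; EF_G = 10+14 = 24
ES_H = 17; EF_H = 17+6 = 23
ES_I = 17; EF_I = 17+5 = 22
ES_J = max(EF_B=5, EF_C=23, EF_E=13, EF_F=15, EF_G=24, EF_H=23, EF_I=22) = 24; EF_J = 24+8 = 32
Expected project duration μ = 32 days. Critical path: A → G → J.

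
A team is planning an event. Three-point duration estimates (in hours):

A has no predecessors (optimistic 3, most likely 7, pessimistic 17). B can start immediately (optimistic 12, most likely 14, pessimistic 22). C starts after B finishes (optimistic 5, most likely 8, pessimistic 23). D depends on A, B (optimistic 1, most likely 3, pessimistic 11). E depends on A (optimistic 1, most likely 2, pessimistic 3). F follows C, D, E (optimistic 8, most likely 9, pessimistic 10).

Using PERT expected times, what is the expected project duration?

te_A = (3 + 4·7 + 17)/6 = 48/6 = 8
te_B = (12 + 4·14 + 22)/6 = 90/6 = 15
te_C = (5 + 4·8 + 23)/6 = 60/6 = 10
te_D = (1 + 4·3 + 11)/6 = 24/6 = 4
te_E = (1 + 4·2 + 3)/6 = 12/6 = 2
te_F = (8 + 4·9 + 10)/6 = 54/6 = 9

Forward pass:
ES_A = 0; EF_A = 8
ES_B = 0; EF_B = 15
ES_C = 15; EF_C = 15+10 = 25
ES_D = max(EF_A=8, EF_B=15) = 15; EF_D = 15+4 = 19
ES_E = 8; EF_E = 8+2 = 10
ES_F = max(EF_C=25, EF_D=19, EF_E=10) = 25; EF_F = 25+9 = 34
Expected project duration μ = 34 hours. Critical path: B → C → F.

34 hours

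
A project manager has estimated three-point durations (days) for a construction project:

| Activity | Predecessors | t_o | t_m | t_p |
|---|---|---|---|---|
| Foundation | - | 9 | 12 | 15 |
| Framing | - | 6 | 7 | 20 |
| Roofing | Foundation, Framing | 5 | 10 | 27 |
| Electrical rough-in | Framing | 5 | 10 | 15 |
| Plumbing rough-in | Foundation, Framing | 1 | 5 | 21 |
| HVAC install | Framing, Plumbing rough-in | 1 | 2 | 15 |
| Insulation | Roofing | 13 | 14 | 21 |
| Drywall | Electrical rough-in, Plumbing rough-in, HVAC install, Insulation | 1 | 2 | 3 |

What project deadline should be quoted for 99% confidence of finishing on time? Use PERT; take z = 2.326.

te_Foundation = (9 + 4·12 + 15)/6 = 72/6 = 12; σ²_Foundation = ((15−9)/6)² = 1.000
te_Framing = (6 + 4·7 + 20)/6 = 54/6 = 9; σ²_Framing = ((20−6)/6)² = 5.444
te_Roofing = (5 + 4·10 + 27)/6 = 72/6 = 12; σ²_Roofing = ((27−5)/6)² = 13.444
te_Electrical rough-in = (5 + 4·10 + 15)/6 = 60/6 = 10; σ²_Electrical rough-in = ((15−5)/6)² = 2.778
te_Plumbing rough-in = (1 + 4·5 + 21)/6 = 42/6 = 7; σ²_Plumbing rough-in = ((21−1)/6)² = 11.111
te_HVAC install = (1 + 4·2 + 15)/6 = 24/6 = 4; σ²_HVAC install = ((15−1)/6)² = 5.444
te_Insulation = (13 + 4·14 + 21)/6 = 90/6 = 15; σ²_Insulation = ((21−13)/6)² = 1.778
te_Drywall = (1 + 4·2 + 3)/6 = 12/6 = 2; σ²_Drywall = ((3−1)/6)² = 0.111

Forward pass:
ES_Foundation = 0; EF_Foundation = 12
ES_Framing = 0; EF_Framing = 9
ES_Roofing = max(EF_Foundation=12, EF_Framing=9) = 12; EF_Roofing = 12+12 = 24
ES_Electrical rough-in = 9; EF_Electrical rough-in = 9+10 = 19
ES_Plumbing rough-in = max(EF_Foundation=12, EF_Framing=9) = 12; EF_Plumbing rough-in = 12+7 = 19
ES_HVAC install = max(EF_Framing=9, EF_Plumbing rough-in=19) = 19; EF_HVAC install = 19+4 = 23
ES_Insulation = 24; EF_Insulation = 24+15 = 39
ES_Drywall = max(EF_Electrical rough-in=19, EF_Plumbing rough-in=19, EF_HVAC install=23, EF_Insulation=39) = 39; EF_Drywall = 39+2 = 41
Expected project duration μ = 41 days. Critical path: Foundation → Roofing → Insulation → Drywall.

Variance along critical path = 1.000 + 13.444 + 1.778 + 0.111 = 16.333; σ = 4.041 days.
D = μ + z·σ = 41 + 2.326·4.041 = 50.4 days

50.4 days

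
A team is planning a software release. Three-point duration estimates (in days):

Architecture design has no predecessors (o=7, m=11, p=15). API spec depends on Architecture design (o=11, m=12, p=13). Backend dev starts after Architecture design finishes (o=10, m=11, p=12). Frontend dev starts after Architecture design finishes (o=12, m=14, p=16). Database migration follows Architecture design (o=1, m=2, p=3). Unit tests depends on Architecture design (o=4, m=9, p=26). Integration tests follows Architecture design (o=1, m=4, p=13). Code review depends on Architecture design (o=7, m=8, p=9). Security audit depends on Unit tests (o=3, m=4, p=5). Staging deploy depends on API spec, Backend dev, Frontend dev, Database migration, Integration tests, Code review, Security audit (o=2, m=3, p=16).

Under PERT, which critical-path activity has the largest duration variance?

Unit tests

te_Architecture design = (7 + 4·11 + 15)/6 = 66/6 = 11; σ²_Architecture design = ((15−7)/6)² = 1.778
te_API spec = (11 + 4·12 + 13)/6 = 72/6 = 12; σ²_API spec = ((13−11)/6)² = 0.111
te_Backend dev = (10 + 4·11 + 12)/6 = 66/6 = 11; σ²_Backend dev = ((12−10)/6)² = 0.111
te_Frontend dev = (12 + 4·14 + 16)/6 = 84/6 = 14; σ²_Frontend dev = ((16−12)/6)² = 0.444
te_Database migration = (1 + 4·2 + 3)/6 = 12/6 = 2; σ²_Database migration = ((3−1)/6)² = 0.111
te_Unit tests = (4 + 4·9 + 26)/6 = 66/6 = 11; σ²_Unit tests = ((26−4)/6)² = 13.444
te_Integration tests = (1 + 4·4 + 13)/6 = 30/6 = 5; σ²_Integration tests = ((13−1)/6)² = 4.000
te_Code review = (7 + 4·8 + 9)/6 = 48/6 = 8; σ²_Code review = ((9−7)/6)² = 0.111
te_Security audit = (3 + 4·4 + 5)/6 = 24/6 = 4; σ²_Security audit = ((5−3)/6)² = 0.111
te_Staging deploy = (2 + 4·3 + 16)/6 = 30/6 = 5; σ²_Staging deploy = ((16−2)/6)² = 5.444

Forward pass:
ES_Architecture design = 0; EF_Architecture design = 11
ES_API spec = 11; EF_API spec = 11+12 = 23
ES_Backend dev = 11; EF_Backend dev = 11+11 = 22
ES_Frontend dev = 11; EF_Frontend dev = 11+14 = 25
ES_Database migration = 11; EF_Database migration = 11+2 = 13
ES_Unit tests = 11; EF_Unit tests = 11+11 = 22
ES_Integration tests = 11; EF_Integration tests = 11+5 = 16
ES_Code review = 11; EF_Code review = 11+8 = 19
ES_Security audit = 22; EF_Security audit = 22+4 = 26
ES_Staging deploy = max(EF_API spec=23, EF_Backend dev=22, EF_Frontend dev=25, EF_Database migration=13, EF_Integration tests=16, EF_Code review=19, EF_Security audit=26) = 26; EF_Staging deploy = 26+5 = 31
Expected project duration μ = 31 days. Critical path: Architecture design → Unit tests → Security audit → Staging deploy.

Variances on critical path: σ²_Architecture design=1.778, σ²_Unit tests=13.444, σ²_Security audit=0.111, σ²_Staging deploy=5.444.
Largest is σ²_Unit tests = 13.444.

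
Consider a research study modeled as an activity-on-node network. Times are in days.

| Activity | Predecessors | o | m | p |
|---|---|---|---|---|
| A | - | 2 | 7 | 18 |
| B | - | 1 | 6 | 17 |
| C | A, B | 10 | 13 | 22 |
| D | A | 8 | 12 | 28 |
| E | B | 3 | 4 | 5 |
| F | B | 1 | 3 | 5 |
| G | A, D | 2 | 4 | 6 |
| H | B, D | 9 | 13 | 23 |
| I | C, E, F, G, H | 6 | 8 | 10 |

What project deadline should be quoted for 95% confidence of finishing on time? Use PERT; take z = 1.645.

te_A = (2 + 4·7 + 18)/6 = 48/6 = 8; σ²_A = ((18−2)/6)² = 7.111
te_B = (1 + 4·6 + 17)/6 = 42/6 = 7; σ²_B = ((17−1)/6)² = 7.111
te_C = (10 + 4·13 + 22)/6 = 84/6 = 14; σ²_C = ((22−10)/6)² = 4.000
te_D = (8 + 4·12 + 28)/6 = 84/6 = 14; σ²_D = ((28−8)/6)² = 11.111
te_E = (3 + 4·4 + 5)/6 = 24/6 = 4; σ²_E = ((5−3)/6)² = 0.111
te_F = (1 + 4·3 + 5)/6 = 18/6 = 3; σ²_F = ((5−1)/6)² = 0.444
te_G = (2 + 4·4 + 6)/6 = 24/6 = 4; σ²_G = ((6−2)/6)² = 0.444
te_H = (9 + 4·13 + 23)/6 = 84/6 = 14; σ²_H = ((23−9)/6)² = 5.444
te_I = (6 + 4·8 + 10)/6 = 48/6 = 8; σ²_I = ((10−6)/6)² = 0.444

Forward pass:
ES_A = 0; EF_A = 8
ES_B = 0; EF_B = 7
ES_C = max(EF_A=8, EF_B=7) = 8; EF_C = 8+14 = 22
ES_D = 8; EF_D = 8+14 = 22
ES_E = 7; EF_E = 7+4 = 11
ES_F = 7; EF_F = 7+3 = 10
ES_G = max(EF_A=8, EF_D=22) = 22; EF_G = 22+4 = 26
ES_H = max(EF_B=7, EF_D=22) = 22; EF_H = 22+14 = 36
ES_I = max(EF_C=22, EF_E=11, EF_F=10, EF_G=26, EF_H=36) = 36; EF_I = 36+8 = 44
Expected project duration μ = 44 days. Critical path: A → D → H → I.

Variance along critical path = 7.111 + 11.111 + 5.444 + 0.444 = 24.111; σ = 4.910 days.
D = μ + z·σ = 44 + 1.645·4.910 = 52.1 days

52.1 days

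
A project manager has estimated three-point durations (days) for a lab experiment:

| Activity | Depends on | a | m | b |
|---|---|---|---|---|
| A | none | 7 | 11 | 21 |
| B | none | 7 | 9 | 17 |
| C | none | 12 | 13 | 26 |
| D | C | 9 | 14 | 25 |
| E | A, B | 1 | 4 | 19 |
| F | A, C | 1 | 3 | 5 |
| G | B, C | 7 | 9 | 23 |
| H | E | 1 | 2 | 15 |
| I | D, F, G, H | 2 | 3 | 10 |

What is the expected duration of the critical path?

te_A = (7 + 4·11 + 21)/6 = 72/6 = 12
te_B = (7 + 4·9 + 17)/6 = 60/6 = 10
te_C = (12 + 4·13 + 26)/6 = 90/6 = 15
te_D = (9 + 4·14 + 25)/6 = 90/6 = 15
te_E = (1 + 4·4 + 19)/6 = 36/6 = 6
te_F = (1 + 4·3 + 5)/6 = 18/6 = 3
te_G = (7 + 4·9 + 23)/6 = 66/6 = 11
te_H = (1 + 4·2 + 15)/6 = 24/6 = 4
te_I = (2 + 4·3 + 10)/6 = 24/6 = 4

Forward pass:
ES_A = 0; EF_A = 12
ES_B = 0; EF_B = 10
ES_C = 0; EF_C = 15
ES_D = 15; EF_D = 15+15 = 30
ES_E = max(EF_A=12, EF_B=10) = 12; EF_E = 12+6 = 18
ES_F = max(EF_A=12, EF_C=15) = 15; EF_F = 15+3 = 18
ES_G = max(EF_B=10, EF_C=15) = 15; EF_G = 15+11 = 26
ES_H = 18; EF_H = 18+4 = 22
ES_I = max(EF_D=30, EF_F=18, EF_G=26, EF_H=22) = 30; EF_I = 30+4 = 34
Expected project duration μ = 34 days. Critical path: C → D → I.

34 days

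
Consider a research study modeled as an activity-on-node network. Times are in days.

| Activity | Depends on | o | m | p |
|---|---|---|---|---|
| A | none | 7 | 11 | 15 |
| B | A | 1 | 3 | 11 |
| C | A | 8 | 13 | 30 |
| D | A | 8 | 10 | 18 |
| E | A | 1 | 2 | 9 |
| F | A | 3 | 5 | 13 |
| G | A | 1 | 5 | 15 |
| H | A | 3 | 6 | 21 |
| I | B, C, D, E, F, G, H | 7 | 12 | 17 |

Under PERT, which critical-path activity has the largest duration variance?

te_A = (7 + 4·11 + 15)/6 = 66/6 = 11; σ²_A = ((15−7)/6)² = 1.778
te_B = (1 + 4·3 + 11)/6 = 24/6 = 4; σ²_B = ((11−1)/6)² = 2.778
te_C = (8 + 4·13 + 30)/6 = 90/6 = 15; σ²_C = ((30−8)/6)² = 13.444
te_D = (8 + 4·10 + 18)/6 = 66/6 = 11; σ²_D = ((18−8)/6)² = 2.778
te_E = (1 + 4·2 + 9)/6 = 18/6 = 3; σ²_E = ((9−1)/6)² = 1.778
te_F = (3 + 4·5 + 13)/6 = 36/6 = 6; σ²_F = ((13−3)/6)² = 2.778
te_G = (1 + 4·5 + 15)/6 = 36/6 = 6; σ²_G = ((15−1)/6)² = 5.444
te_H = (3 + 4·6 + 21)/6 = 48/6 = 8; σ²_H = ((21−3)/6)² = 9.000
te_I = (7 + 4·12 + 17)/6 = 72/6 = 12; σ²_I = ((17−7)/6)² = 2.778

Forward pass:
ES_A = 0; EF_A = 11
ES_B = 11; EF_B = 11+4 = 15
ES_C = 11; EF_C = 11+15 = 26
ES_D = 11; EF_D = 11+11 = 22
ES_E = 11; EF_E = 11+3 = 14
ES_F = 11; EF_F = 11+6 = 17
ES_G = 11; EF_G = 11+6 = 17
ES_H = 11; EF_H = 11+8 = 19
ES_I = max(EF_B=15, EF_C=26, EF_D=22, EF_E=14, EF_F=17, EF_G=17, EF_H=19) = 26; EF_I = 26+12 = 38
Expected project duration μ = 38 days. Critical path: A → C → I.

Variances on critical path: σ²_A=1.778, σ²_C=13.444, σ²_I=2.778.
Largest is σ²_C = 13.444.

C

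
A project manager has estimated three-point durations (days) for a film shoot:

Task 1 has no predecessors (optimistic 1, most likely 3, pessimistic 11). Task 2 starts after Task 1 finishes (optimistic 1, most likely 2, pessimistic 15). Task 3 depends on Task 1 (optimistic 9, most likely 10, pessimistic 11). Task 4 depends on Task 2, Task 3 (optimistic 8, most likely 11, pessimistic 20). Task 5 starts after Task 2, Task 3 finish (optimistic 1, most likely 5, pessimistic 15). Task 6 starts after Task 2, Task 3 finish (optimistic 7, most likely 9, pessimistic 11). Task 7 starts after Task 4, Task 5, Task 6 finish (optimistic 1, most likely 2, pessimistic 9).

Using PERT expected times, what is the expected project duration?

29 days

te_Task 1 = (1 + 4·3 + 11)/6 = 24/6 = 4
te_Task 2 = (1 + 4·2 + 15)/6 = 24/6 = 4
te_Task 3 = (9 + 4·10 + 11)/6 = 60/6 = 10
te_Task 4 = (8 + 4·11 + 20)/6 = 72/6 = 12
te_Task 5 = (1 + 4·5 + 15)/6 = 36/6 = 6
te_Task 6 = (7 + 4·9 + 11)/6 = 54/6 = 9
te_Task 7 = (1 + 4·2 + 9)/6 = 18/6 = 3

Forward pass:
ES_Task 1 = 0; EF_Task 1 = 4
ES_Task 2 = 4; EF_Task 2 = 4+4 = 8
ES_Task 3 = 4; EF_Task 3 = 4+10 = 14
ES_Task 4 = max(EF_Task 2=8, EF_Task 3=14) = 14; EF_Task 4 = 14+12 = 26
ES_Task 5 = max(EF_Task 2=8, EF_Task 3=14) = 14; EF_Task 5 = 14+6 = 20
ES_Task 6 = max(EF_Task 2=8, EF_Task 3=14) = 14; EF_Task 6 = 14+9 = 23
ES_Task 7 = max(EF_Task 4=26, EF_Task 5=20, EF_Task 6=23) = 26; EF_Task 7 = 26+3 = 29
Expected project duration μ = 29 days. Critical path: Task 1 → Task 3 → Task 4 → Task 7.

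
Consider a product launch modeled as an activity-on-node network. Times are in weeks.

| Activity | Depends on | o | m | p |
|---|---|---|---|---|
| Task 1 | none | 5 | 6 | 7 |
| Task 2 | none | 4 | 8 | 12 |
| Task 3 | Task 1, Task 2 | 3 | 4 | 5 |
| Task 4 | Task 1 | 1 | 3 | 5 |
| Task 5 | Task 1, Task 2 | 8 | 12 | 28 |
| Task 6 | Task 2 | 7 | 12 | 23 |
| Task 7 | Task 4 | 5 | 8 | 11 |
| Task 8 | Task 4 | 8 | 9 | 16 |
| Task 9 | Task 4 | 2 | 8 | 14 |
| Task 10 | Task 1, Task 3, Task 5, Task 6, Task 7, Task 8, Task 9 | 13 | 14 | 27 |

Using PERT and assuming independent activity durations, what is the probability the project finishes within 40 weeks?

te_Task 1 = (5 + 4·6 + 7)/6 = 36/6 = 6; σ²_Task 1 = ((7−5)/6)² = 0.111
te_Task 2 = (4 + 4·8 + 12)/6 = 48/6 = 8; σ²_Task 2 = ((12−4)/6)² = 1.778
te_Task 3 = (3 + 4·4 + 5)/6 = 24/6 = 4; σ²_Task 3 = ((5−3)/6)² = 0.111
te_Task 4 = (1 + 4·3 + 5)/6 = 18/6 = 3; σ²_Task 4 = ((5−1)/6)² = 0.444
te_Task 5 = (8 + 4·12 + 28)/6 = 84/6 = 14; σ²_Task 5 = ((28−8)/6)² = 11.111
te_Task 6 = (7 + 4·12 + 23)/6 = 78/6 = 13; σ²_Task 6 = ((23−7)/6)² = 7.111
te_Task 7 = (5 + 4·8 + 11)/6 = 48/6 = 8; σ²_Task 7 = ((11−5)/6)² = 1.000
te_Task 8 = (8 + 4·9 + 16)/6 = 60/6 = 10; σ²_Task 8 = ((16−8)/6)² = 1.778
te_Task 9 = (2 + 4·8 + 14)/6 = 48/6 = 8; σ²_Task 9 = ((14−2)/6)² = 4.000
te_Task 10 = (13 + 4·14 + 27)/6 = 96/6 = 16; σ²_Task 10 = ((27−13)/6)² = 5.444

Forward pass:
ES_Task 1 = 0; EF_Task 1 = 6
ES_Task 2 = 0; EF_Task 2 = 8
ES_Task 3 = max(EF_Task 1=6, EF_Task 2=8) = 8; EF_Task 3 = 8+4 = 12
ES_Task 4 = 6; EF_Task 4 = 6+3 = 9
ES_Task 5 = max(EF_Task 1=6, EF_Task 2=8) = 8; EF_Task 5 = 8+14 = 22
ES_Task 6 = 8; EF_Task 6 = 8+13 = 21
ES_Task 7 = 9; EF_Task 7 = 9+8 = 17
ES_Task 8 = 9; EF_Task 8 = 9+10 = 19
ES_Task 9 = 9; EF_Task 9 = 9+8 = 17
ES_Task 10 = max(EF_Task 1=6, EF_Task 3=12, EF_Task 5=22, EF_Task 6=21, EF_Task 7=17, EF_Task 8=19, EF_Task 9=17) = 22; EF_Task 10 = 22+16 = 38
Expected project duration μ = 38 weeks. Critical path: Task 2 → Task 5 → Task 10.

Variance along critical path = 1.778 + 11.111 + 5.444 = 18.333; σ = √18.333 = 4.282 weeks.
Z = (40 − 38) / 4.282 = 0.467
P(T ≤ 40) = Φ(0.467) ≈ 0.680

0.680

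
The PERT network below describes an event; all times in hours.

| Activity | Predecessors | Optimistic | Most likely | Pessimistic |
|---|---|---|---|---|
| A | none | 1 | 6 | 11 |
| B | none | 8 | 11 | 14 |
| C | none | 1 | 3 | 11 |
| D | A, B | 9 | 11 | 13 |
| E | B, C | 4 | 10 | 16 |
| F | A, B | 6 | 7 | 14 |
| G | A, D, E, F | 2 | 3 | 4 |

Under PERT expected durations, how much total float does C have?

te_A = (1 + 4·6 + 11)/6 = 36/6 = 6
te_B = (8 + 4·11 + 14)/6 = 66/6 = 11
te_C = (1 + 4·3 + 11)/6 = 24/6 = 4
te_D = (9 + 4·11 + 13)/6 = 66/6 = 11
te_E = (4 + 4·10 + 16)/6 = 60/6 = 10
te_F = (6 + 4·7 + 14)/6 = 48/6 = 8
te_G = (2 + 4·3 + 4)/6 = 18/6 = 3

Forward pass:
ES_A = 0; EF_A = 6
ES_B = 0; EF_B = 11
ES_C = 0; EF_C = 4
ES_D = max(EF_A=6, EF_B=11) = 11; EF_D = 11+11 = 22
ES_E = max(EF_B=11, EF_C=4) = 11; EF_E = 11+10 = 21
ES_F = max(EF_A=6, EF_B=11) = 11; EF_F = 11+8 = 19
ES_G = max(EF_A=6, EF_D=22, EF_E=21, EF_F=19) = 22; EF_G = 22+3 = 25
Expected project duration μ = 25 hours. Critical path: B → D → G.

Backward pass:
LF_G = 25; LS_G = 25−3 = 22
LF_F = LS_G = 22; LS_F = 22−8 = 14
LF_E = LS_G = 22; LS_E = 22−10 = 12
LF_D = LS_G = 22; LS_D = 22−11 = 11
LF_C = LS_E = 12; LS_C = 12−4 = 8
LF_B = min(LS_D=11, LS_E=12, LS_F=14) = 11; LS_B = 11−11 = 0
LF_A = min(LS_D=11, LS_F=14, LS_G=22) = 11; LS_A = 11−6 = 5
Slack_C = LS_C − ES_C = 8 − 0 = 8

8 hours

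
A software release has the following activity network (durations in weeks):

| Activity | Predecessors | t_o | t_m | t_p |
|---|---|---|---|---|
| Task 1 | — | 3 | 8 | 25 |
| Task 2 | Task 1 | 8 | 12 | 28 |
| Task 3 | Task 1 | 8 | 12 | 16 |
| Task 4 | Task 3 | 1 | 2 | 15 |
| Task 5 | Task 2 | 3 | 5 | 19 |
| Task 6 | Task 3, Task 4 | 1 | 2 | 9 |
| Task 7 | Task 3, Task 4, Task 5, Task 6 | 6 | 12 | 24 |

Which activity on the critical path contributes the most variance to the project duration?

te_Task 1 = (3 + 4·8 + 25)/6 = 60/6 = 10; σ²_Task 1 = ((25−3)/6)² = 13.444
te_Task 2 = (8 + 4·12 + 28)/6 = 84/6 = 14; σ²_Task 2 = ((28−8)/6)² = 11.111
te_Task 3 = (8 + 4·12 + 16)/6 = 72/6 = 12; σ²_Task 3 = ((16−8)/6)² = 1.778
te_Task 4 = (1 + 4·2 + 15)/6 = 24/6 = 4; σ²_Task 4 = ((15−1)/6)² = 5.444
te_Task 5 = (3 + 4·5 + 19)/6 = 42/6 = 7; σ²_Task 5 = ((19−3)/6)² = 7.111
te_Task 6 = (1 + 4·2 + 9)/6 = 18/6 = 3; σ²_Task 6 = ((9−1)/6)² = 1.778
te_Task 7 = (6 + 4·12 + 24)/6 = 78/6 = 13; σ²_Task 7 = ((24−6)/6)² = 9.000

Forward pass:
ES_Task 1 = 0; EF_Task 1 = 10
ES_Task 2 = 10; EF_Task 2 = 10+14 = 24
ES_Task 3 = 10; EF_Task 3 = 10+12 = 22
ES_Task 4 = 22; EF_Task 4 = 22+4 = 26
ES_Task 5 = 24; EF_Task 5 = 24+7 = 31
ES_Task 6 = max(EF_Task 3=22, EF_Task 4=26) = 26; EF_Task 6 = 26+3 = 29
ES_Task 7 = max(EF_Task 3=22, EF_Task 4=26, EF_Task 5=31, EF_Task 6=29) = 31; EF_Task 7 = 31+13 = 44
Expected project duration μ = 44 weeks. Critical path: Task 1 → Task 2 → Task 5 → Task 7.

Variances on critical path: σ²_Task 1=13.444, σ²_Task 2=11.111, σ²_Task 5=7.111, σ²_Task 7=9.000.
Largest is σ²_Task 1 = 13.444.

Task 1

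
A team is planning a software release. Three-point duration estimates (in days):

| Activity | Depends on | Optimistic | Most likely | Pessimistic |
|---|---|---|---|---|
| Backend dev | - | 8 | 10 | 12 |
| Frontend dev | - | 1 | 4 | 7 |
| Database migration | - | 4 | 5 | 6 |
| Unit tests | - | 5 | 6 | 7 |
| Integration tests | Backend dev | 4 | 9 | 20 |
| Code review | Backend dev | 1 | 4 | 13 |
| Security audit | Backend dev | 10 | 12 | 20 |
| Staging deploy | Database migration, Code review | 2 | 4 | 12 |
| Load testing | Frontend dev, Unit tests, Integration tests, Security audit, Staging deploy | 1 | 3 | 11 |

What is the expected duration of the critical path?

te_Backend dev = (8 + 4·10 + 12)/6 = 60/6 = 10
te_Frontend dev = (1 + 4·4 + 7)/6 = 24/6 = 4
te_Database migration = (4 + 4·5 + 6)/6 = 30/6 = 5
te_Unit tests = (5 + 4·6 + 7)/6 = 36/6 = 6
te_Integration tests = (4 + 4·9 + 20)/6 = 60/6 = 10
te_Code review = (1 + 4·4 + 13)/6 = 30/6 = 5
te_Security audit = (10 + 4·12 + 20)/6 = 78/6 = 13
te_Staging deploy = (2 + 4·4 + 12)/6 = 30/6 = 5
te_Load testing = (1 + 4·3 + 11)/6 = 24/6 = 4

Forward pass:
ES_Backend dev = 0; EF_Backend dev = 10
ES_Frontend dev = 0; EF_Frontend dev = 4
ES_Database migration = 0; EF_Database migration = 5
ES_Unit tests = 0; EF_Unit tests = 6
ES_Integration tests = 10; EF_Integration tests = 10+10 = 20
ES_Code review = 10; EF_Code review = 10+5 = 15
ES_Security audit = 10; EF_Security audit = 10+13 = 23
ES_Staging deploy = max(EF_Database migration=5, EF_Code review=15) = 15; EF_Staging deploy = 15+5 = 20
ES_Load testing = max(EF_Frontend dev=4, EF_Unit tests=6, EF_Integration tests=20, EF_Security audit=23, EF_Staging deploy=20) = 23; EF_Load testing = 23+4 = 27
Expected project duration μ = 27 days. Critical path: Backend dev → Security audit → Load testing.

27 days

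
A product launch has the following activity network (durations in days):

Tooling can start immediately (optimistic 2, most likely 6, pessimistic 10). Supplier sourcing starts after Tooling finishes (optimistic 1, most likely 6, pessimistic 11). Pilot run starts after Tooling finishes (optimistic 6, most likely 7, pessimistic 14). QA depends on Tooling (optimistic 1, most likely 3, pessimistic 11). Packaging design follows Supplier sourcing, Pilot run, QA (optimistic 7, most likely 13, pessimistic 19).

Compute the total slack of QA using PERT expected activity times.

te_Tooling = (2 + 4·6 + 10)/6 = 36/6 = 6
te_Supplier sourcing = (1 + 4·6 + 11)/6 = 36/6 = 6
te_Pilot run = (6 + 4·7 + 14)/6 = 48/6 = 8
te_QA = (1 + 4·3 + 11)/6 = 24/6 = 4
te_Packaging design = (7 + 4·13 + 19)/6 = 78/6 = 13

Forward pass:
ES_Tooling = 0; EF_Tooling = 6
ES_Supplier sourcing = 6; EF_Supplier sourcing = 6+6 = 12
ES_Pilot run = 6; EF_Pilot run = 6+8 = 14
ES_QA = 6; EF_QA = 6+4 = 10
ES_Packaging design = max(EF_Supplier sourcing=12, EF_Pilot run=14, EF_QA=10) = 14; EF_Packaging design = 14+13 = 27
Expected project duration μ = 27 days. Critical path: Tooling → Pilot run → Packaging design.

Backward pass:
LF_Packaging design = 27; LS_Packaging design = 27−13 = 14
LF_QA = LS_Packaging design = 14; LS_QA = 14−4 = 10
LF_Pilot run = LS_Packaging design = 14; LS_Pilot run = 14−8 = 6
LF_Supplier sourcing = LS_Packaging design = 14; LS_Supplier sourcing = 14−6 = 8
LF_Tooling = min(LS_Supplier sourcing=8, LS_Pilot run=6, LS_QA=10) = 6; LS_Tooling = 6−6 = 0
Slack_QA = LS_QA − ES_QA = 10 − 6 = 4

4 days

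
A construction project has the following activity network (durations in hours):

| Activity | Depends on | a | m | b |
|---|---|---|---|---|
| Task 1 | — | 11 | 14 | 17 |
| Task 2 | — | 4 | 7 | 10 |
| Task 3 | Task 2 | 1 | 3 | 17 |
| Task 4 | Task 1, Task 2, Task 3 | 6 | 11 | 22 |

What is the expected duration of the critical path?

26 hours

te_Task 1 = (11 + 4·14 + 17)/6 = 84/6 = 14
te_Task 2 = (4 + 4·7 + 10)/6 = 42/6 = 7
te_Task 3 = (1 + 4·3 + 17)/6 = 30/6 = 5
te_Task 4 = (6 + 4·11 + 22)/6 = 72/6 = 12

Forward pass:
ES_Task 1 = 0; EF_Task 1 = 14
ES_Task 2 = 0; EF_Task 2 = 7
ES_Task 3 = 7; EF_Task 3 = 7+5 = 12
ES_Task 4 = max(EF_Task 1=14, EF_Task 2=7, EF_Task 3=12) = 14; EF_Task 4 = 14+12 = 26
Expected project duration μ = 26 hours. Critical path: Task 1 → Task 4.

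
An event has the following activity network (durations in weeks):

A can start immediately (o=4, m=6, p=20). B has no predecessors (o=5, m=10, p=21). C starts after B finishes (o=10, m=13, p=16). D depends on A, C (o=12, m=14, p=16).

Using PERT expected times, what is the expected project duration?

te_A = (4 + 4·6 + 20)/6 = 48/6 = 8
te_B = (5 + 4·10 + 21)/6 = 66/6 = 11
te_C = (10 + 4·13 + 16)/6 = 78/6 = 13
te_D = (12 + 4·14 + 16)/6 = 84/6 = 14

Forward pass:
ES_A = 0; EF_A = 8
ES_B = 0; EF_B = 11
ES_C = 11; EF_C = 11+13 = 24
ES_D = max(EF_A=8, EF_C=24) = 24; EF_D = 24+14 = 38
Expected project duration μ = 38 weeks. Critical path: B → C → D.

38 weeks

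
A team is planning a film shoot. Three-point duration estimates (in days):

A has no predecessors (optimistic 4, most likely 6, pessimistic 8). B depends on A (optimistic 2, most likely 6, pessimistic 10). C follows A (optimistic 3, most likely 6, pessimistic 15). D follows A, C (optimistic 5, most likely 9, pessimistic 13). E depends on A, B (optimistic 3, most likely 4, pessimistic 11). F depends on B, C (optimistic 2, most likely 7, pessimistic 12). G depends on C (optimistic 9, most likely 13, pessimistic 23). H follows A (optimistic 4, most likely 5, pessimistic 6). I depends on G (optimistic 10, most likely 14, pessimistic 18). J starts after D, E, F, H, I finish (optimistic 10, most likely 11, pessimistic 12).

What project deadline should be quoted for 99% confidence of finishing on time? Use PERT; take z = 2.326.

te_A = (4 + 4·6 + 8)/6 = 36/6 = 6; σ²_A = ((8−4)/6)² = 0.444
te_B = (2 + 4·6 + 10)/6 = 36/6 = 6; σ²_B = ((10−2)/6)² = 1.778
te_C = (3 + 4·6 + 15)/6 = 42/6 = 7; σ²_C = ((15−3)/6)² = 4.000
te_D = (5 + 4·9 + 13)/6 = 54/6 = 9; σ²_D = ((13−5)/6)² = 1.778
te_E = (3 + 4·4 + 11)/6 = 30/6 = 5; σ²_E = ((11−3)/6)² = 1.778
te_F = (2 + 4·7 + 12)/6 = 42/6 = 7; σ²_F = ((12−2)/6)² = 2.778
te_G = (9 + 4·13 + 23)/6 = 84/6 = 14; σ²_G = ((23−9)/6)² = 5.444
te_H = (4 + 4·5 + 6)/6 = 30/6 = 5; σ²_H = ((6−4)/6)² = 0.111
te_I = (10 + 4·14 + 18)/6 = 84/6 = 14; σ²_I = ((18−10)/6)² = 1.778
te_J = (10 + 4·11 + 12)/6 = 66/6 = 11; σ²_J = ((12−10)/6)² = 0.111

Forward pass:
ES_A = 0; EF_A = 6
ES_B = 6; EF_B = 6+6 = 12
ES_C = 6; EF_C = 6+7 = 13
ES_D = max(EF_A=6, EF_C=13) = 13; EF_D = 13+9 = 22
ES_E = max(EF_A=6, EF_B=12) = 12; EF_E = 12+5 = 17
ES_F = max(EF_B=12, EF_C=13) = 13; EF_F = 13+7 = 20
ES_G = 13; EF_G = 13+14 = 27
ES_H = 6; EF_H = 6+5 = 11
ES_I = 27; EF_I = 27+14 = 41
ES_J = max(EF_D=22, EF_E=17, EF_F=20, EF_H=11, EF_I=41) = 41; EF_J = 41+11 = 52
Expected project duration μ = 52 days. Critical path: A → C → G → I → J.

Variance along critical path = 0.444 + 4.000 + 5.444 + 1.778 + 0.111 = 11.778; σ = 3.432 days.
D = μ + z·σ = 52 + 2.326·3.432 = 60.0 days

60.0 days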